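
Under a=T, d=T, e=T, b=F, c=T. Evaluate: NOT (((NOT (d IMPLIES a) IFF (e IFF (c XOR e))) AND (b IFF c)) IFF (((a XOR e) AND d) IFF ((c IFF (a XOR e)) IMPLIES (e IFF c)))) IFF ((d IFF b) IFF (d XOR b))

d IMPLIES a = T IMPLIES T = T
NOT (d IMPLIES a) = NOT T = F
c XOR e = T XOR T = F
e IFF (c XOR e) = T IFF F = F
NOT (d IMPLIES a) IFF (e IFF (c XOR e)) = F IFF F = T
b IFF c = F IFF T = F
(NOT (d IMPLIES a) IFF (e IFF (c XOR e))) AND (b IFF c) = T AND F = F
a XOR e = T XOR T = F
(a XOR e) AND d = F AND T = F
a XOR e = T XOR T = F
c IFF (a XOR e) = T IFF F = F
e IFF c = T IFF T = T
(c IFF (a XOR e)) IMPLIES (e IFF c) = F IMPLIES T = T
((a XOR e) AND d) IFF ((c IFF (a XOR e)) IMPLIES (e IFF c)) = F IFF T = F
((NOT (d IMPLIES a) IFF (e IFF (c XOR e))) AND (b IFF c)) IFF (((a XOR e) AND d) IFF ((c IFF (a XOR e)) IMPLIES (e IFF c))) = F IFF F = T
NOT (((NOT (d IMPLIES a) IFF (e IFF (c XOR e))) AND (b IFF c)) IFF (((a XOR e) AND d) IFF ((c IFF (a XOR e)) IMPLIES (e IFF c)))) = NOT T = F
d IFF b = T IFF F = F
d XOR b = T XOR F = T
(d IFF b) IFF (d XOR b) = F IFF T = F
NOT (((NOT (d IMPLIES a) IFF (e IFF (c XOR e))) AND (b IFF c)) IFF (((a XOR e) AND d) IFF ((c IFF (a XOR e)) IMPLIES (e IFF c)))) IFF ((d IFF b) IFF (d XOR b)) = F IFF F = T

T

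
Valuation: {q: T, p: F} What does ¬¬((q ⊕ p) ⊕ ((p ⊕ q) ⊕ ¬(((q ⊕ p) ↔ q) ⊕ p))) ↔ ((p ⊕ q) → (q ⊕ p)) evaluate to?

q ⊕ p = T ⊕ F = T
p ⊕ q = F ⊕ T = T
q ⊕ p = T ⊕ F = T
(q ⊕ p) ↔ q = T ↔ T = T
((q ⊕ p) ↔ q) ⊕ p = T ⊕ F = T
¬(((q ⊕ p) ↔ q) ⊕ p) = ¬T = F
(p ⊕ q) ⊕ ¬(((q ⊕ p) ↔ q) ⊕ p) = T ⊕ F = T
(q ⊕ p) ⊕ ((p ⊕ q) ⊕ ¬(((q ⊕ p) ↔ q) ⊕ p)) = T ⊕ T = F
¬((q ⊕ p) ⊕ ((p ⊕ q) ⊕ ¬(((q ⊕ p) ↔ q) ⊕ p))) = ¬F = T
¬¬((q ⊕ p) ⊕ ((p ⊕ q) ⊕ ¬(((q ⊕ p) ↔ q) ⊕ p))) = ¬T = F
p ⊕ q = F ⊕ T = T
q ⊕ p = T ⊕ F = T
(p ⊕ q) → (q ⊕ p) = T → T = T
¬¬((q ⊕ p) ⊕ ((p ⊕ q) ⊕ ¬(((q ⊕ p) ↔ q) ⊕ p))) ↔ ((p ⊕ q) → (q ⊕ p)) = F ↔ T = F

F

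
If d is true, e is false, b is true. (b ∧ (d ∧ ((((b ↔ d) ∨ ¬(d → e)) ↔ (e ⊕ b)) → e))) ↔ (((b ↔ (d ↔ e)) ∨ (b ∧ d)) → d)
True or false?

F

b ↔ d = T ↔ T = T
d → e = T → F = F
¬(d → e) = ¬F = T
(b ↔ d) ∨ ¬(d → e) = T ∨ T = T
e ⊕ b = F ⊕ T = T
((b ↔ d) ∨ ¬(d → e)) ↔ (e ⊕ b) = T ↔ T = T
(((b ↔ d) ∨ ¬(d → e)) ↔ (e ⊕ b)) → e = T → F = F
d ∧ ((((b ↔ d) ∨ ¬(d → e)) ↔ (e ⊕ b)) → e) = T ∧ F = F
b ∧ (d ∧ ((((b ↔ d) ∨ ¬(d → e)) ↔ (e ⊕ b)) → e)) = T ∧ F = F
d ↔ e = T ↔ F = F
b ↔ (d ↔ e) = T ↔ F = F
b ∧ d = T ∧ T = T
(b ↔ (d ↔ e)) ∨ (b ∧ d) = F ∨ T = T
((b ↔ (d ↔ e)) ∨ (b ∧ d)) → d = T → T = T
(b ∧ (d ∧ ((((b ↔ d) ∨ ¬(d → e)) ↔ (e ⊕ b)) → e))) ↔ (((b ↔ (d ↔ e)) ∨ (b ∧ d)) → d) = F ↔ T = F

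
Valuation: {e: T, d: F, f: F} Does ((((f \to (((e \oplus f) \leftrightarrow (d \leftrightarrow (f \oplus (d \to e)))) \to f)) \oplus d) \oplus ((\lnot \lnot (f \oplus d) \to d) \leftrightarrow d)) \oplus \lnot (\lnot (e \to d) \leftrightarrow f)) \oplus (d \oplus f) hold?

F

e \oplus f = T \oplus F = T
d \to e = F \to T = T
f \oplus (d \to e) = F \oplus T = T
d \leftrightarrow (f \oplus (d \to e)) = F \leftrightarrow T = F
(e \oplus f) \leftrightarrow (d \leftrightarrow (f \oplus (d \to e))) = T \leftrightarrow F = F
((e \oplus f) \leftrightarrow (d \leftrightarrow (f \oplus (d \to e)))) \to f = F \to F = T
f \to (((e \oplus f) \leftrightarrow (d \leftrightarrow (f \oplus (d \to e)))) \to f) = F \to T = T
(f \to (((e \oplus f) \leftrightarrow (d \leftrightarrow (f \oplus (d \to e)))) \to f)) \oplus d = T \oplus F = T
f \oplus d = F \oplus F = F
\lnot (f \oplus d) = \lnot F = T
\lnot \lnot (f \oplus d) = \lnot T = F
\lnot \lnot (f \oplus d) \to d = F \to F = T
(\lnot \lnot (f \oplus d) \to d) \leftrightarrow d = T \leftrightarrow F = F
((f \to (((e \oplus f) \leftrightarrow (d \leftrightarrow (f \oplus (d \to e)))) \to f)) \oplus d) \oplus ((\lnot \lnot (f \oplus d) \to d) \leftrightarrow d) = T \oplus F = T
e \to d = T \to F = F
\lnot (e \to d) = \lnot F = T
\lnot (e \to d) \leftrightarrow f = T \leftrightarrow F = F
\lnot (\lnot (e \to d) \leftrightarrow f) = \lnot F = T
(((f \to (((e \oplus f) \leftrightarrow (d \leftrightarrow (f \oplus (d \to e)))) \to f)) \oplus d) \oplus ((\lnot \lnot (f \oplus d) \to d) \leftrightarrow d)) \oplus \lnot (\lnot (e \to d) \leftrightarrow f) = T \oplus T = F
d \oplus f = F \oplus F = F
((((f \to (((e \oplus f) \leftrightarrow (d \leftrightarrow (f \oplus (d \to e)))) \to f)) \oplus d) \oplus ((\lnot \lnot (f \oplus d) \to d) \leftrightarrow d)) \oplus \lnot (\lnot (e \to d) \leftrightarrow f)) \oplus (d \oplus f) = F \oplus F = F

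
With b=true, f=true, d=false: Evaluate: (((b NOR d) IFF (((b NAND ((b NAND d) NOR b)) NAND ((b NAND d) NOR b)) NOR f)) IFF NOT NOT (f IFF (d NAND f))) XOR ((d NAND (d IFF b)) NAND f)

Substituting b=true, f=true, d=false:
b NOR d = true NOR false = false
b NAND d = true NAND false = true
(b NAND d) NOR b = true NOR true = false
b NAND ((b NAND d) NOR b) = true NAND false = true
b NAND d = true NAND false = true
(b NAND d) NOR b = true NOR true = false
(b NAND ((b NAND d) NOR b)) NAND ((b NAND d) NOR b) = true NAND false = true
((b NAND ((b NAND d) NOR b)) NAND ((b NAND d) NOR b)) NOR f = true NOR true = false
(b NOR d) IFF (((b NAND ((b NAND d) NOR b)) NAND ((b NAND d) NOR b)) NOR f) = false IFF false = true
d NAND f = false NAND true = true
f IFF (d NAND f) = true IFF true = true
NOT (f IFF (d NAND f)) = NOT true = false
NOT NOT (f IFF (d NAND f)) = NOT false = true
((b NOR d) IFF (((b NAND ((b NAND d) NOR b)) NAND ((b NAND d) NOR b)) NOR f)) IFF NOT NOT (f IFF (d NAND f)) = true IFF true = true
d IFF b = false IFF true = false
d NAND (d IFF b) = false NAND false = true
(d NAND (d IFF b)) NAND f = true NAND true = false
(((b NOR d) IFF (((b NAND ((b NAND d) NOR b)) NAND ((b NAND d) NOR b)) NOR f)) IFF NOT NOT (f IFF (d NAND f))) XOR ((d NAND (d IFF b)) NAND f) = true XOR false = true

true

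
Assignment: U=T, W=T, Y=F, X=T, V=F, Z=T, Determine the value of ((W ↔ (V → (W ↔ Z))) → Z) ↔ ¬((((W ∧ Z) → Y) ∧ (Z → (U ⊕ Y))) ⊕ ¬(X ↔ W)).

T

W ↔ Z = T ↔ T = T
V → (W ↔ Z) = F → T = T
W ↔ (V → (W ↔ Z)) = T ↔ T = T
(W ↔ (V → (W ↔ Z))) → Z = T → T = T
W ∧ Z = T ∧ T = T
(W ∧ Z) → Y = T → F = F
U ⊕ Y = T ⊕ F = T
Z → (U ⊕ Y) = T → T = T
((W ∧ Z) → Y) ∧ (Z → (U ⊕ Y)) = F ∧ T = F
X ↔ W = T ↔ T = T
¬(X ↔ W) = ¬T = F
(((W ∧ Z) → Y) ∧ (Z → (U ⊕ Y))) ⊕ ¬(X ↔ W) = F ⊕ F = F
¬((((W ∧ Z) → Y) ∧ (Z → (U ⊕ Y))) ⊕ ¬(X ↔ W)) = ¬F = T
((W ↔ (V → (W ↔ Z))) → Z) ↔ ¬((((W ∧ Z) → Y) ∧ (Z → (U ⊕ Y))) ⊕ ¬(X ↔ W)) = T ↔ T = T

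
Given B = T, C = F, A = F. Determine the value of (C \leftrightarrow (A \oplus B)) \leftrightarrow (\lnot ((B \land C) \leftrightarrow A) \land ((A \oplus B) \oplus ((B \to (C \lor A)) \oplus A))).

T

Substituting B=T, C=F, A=F:
A \oplus B = F \oplus T = T
C \leftrightarrow (A \oplus B) = F \leftrightarrow T = F
B \land C = T \land F = F
(B \land C) \leftrightarrow A = F \leftrightarrow F = T
\lnot ((B \land C) \leftrightarrow A) = \lnot T = F
A \oplus B = F \oplus T = T
C \lor A = F \lor F = F
B \to (C \lor A) = T \to F = F
(B \to (C \lor A)) \oplus A = F \oplus F = F
(A \oplus B) \oplus ((B \to (C \lor A)) \oplus A) = T \oplus F = T
\lnot ((B \land C) \leftrightarrow A) \land ((A \oplus B) \oplus ((B \to (C \lor A)) \oplus A)) = F \land T = F
(C \leftrightarrow (A \oplus B)) \leftrightarrow (\lnot ((B \land C) \leftrightarrow A) \land ((A \oplus B) \oplus ((B \to (C \lor A)) \oplus A))) = F \leftrightarrow F = T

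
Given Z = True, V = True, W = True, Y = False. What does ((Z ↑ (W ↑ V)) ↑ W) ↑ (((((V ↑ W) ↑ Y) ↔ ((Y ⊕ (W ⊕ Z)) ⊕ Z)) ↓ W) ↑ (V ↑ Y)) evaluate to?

True

W ↑ V = True ↑ True = False
Z ↑ (W ↑ V) = True ↑ False = True
(Z ↑ (W ↑ V)) ↑ W = True ↑ True = False
V ↑ W = True ↑ True = False
(V ↑ W) ↑ Y = False ↑ False = True
W ⊕ Z = True ⊕ True = False
Y ⊕ (W ⊕ Z) = False ⊕ False = False
(Y ⊕ (W ⊕ Z)) ⊕ Z = False ⊕ True = True
((V ↑ W) ↑ Y) ↔ ((Y ⊕ (W ⊕ Z)) ⊕ Z) = True ↔ True = True
(((V ↑ W) ↑ Y) ↔ ((Y ⊕ (W ⊕ Z)) ⊕ Z)) ↓ W = True ↓ True = False
V ↑ Y = True ↑ False = True
((((V ↑ W) ↑ Y) ↔ ((Y ⊕ (W ⊕ Z)) ⊕ Z)) ↓ W) ↑ (V ↑ Y) = False ↑ True = True
((Z ↑ (W ↑ V)) ↑ W) ↑ (((((V ↑ W) ↑ Y) ↔ ((Y ⊕ (W ⊕ Z)) ⊕ Z)) ↓ W) ↑ (V ↑ Y)) = False ↑ True = True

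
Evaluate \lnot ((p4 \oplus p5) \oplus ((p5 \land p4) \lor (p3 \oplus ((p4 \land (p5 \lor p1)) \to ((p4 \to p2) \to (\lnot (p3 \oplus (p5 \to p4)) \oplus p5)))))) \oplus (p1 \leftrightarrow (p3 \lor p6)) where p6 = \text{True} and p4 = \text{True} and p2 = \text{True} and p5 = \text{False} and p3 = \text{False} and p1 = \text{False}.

p4 \oplus p5 = \text{True} \oplus \text{False} = \text{True}
p5 \land p4 = \text{False} \land \text{True} = \text{False}
p5 \lor p1 = \text{False} \lor \text{False} = \text{False}
p4 \land (p5 \lor p1) = \text{True} \land \text{False} = \text{False}
p4 \to p2 = \text{True} \to \text{True} = \text{True}
p5 \to p4 = \text{False} \to \text{True} = \text{True}
p3 \oplus (p5 \to p4) = \text{False} \oplus \text{True} = \text{True}
\lnot (p3 \oplus (p5 \to p4)) = \lnot \text{True} = \text{False}
\lnot (p3 \oplus (p5 \to p4)) \oplus p5 = \text{False} \oplus \text{False} = \text{False}
(p4 \to p2) \to (\lnot (p3 \oplus (p5 \to p4)) \oplus p5) = \text{True} \to \text{False} = \text{False}
(p4 \land (p5 \lor p1)) \to ((p4 \to p2) \to (\lnot (p3 \oplus (p5 \to p4)) \oplus p5)) = \text{False} \to \text{False} = \text{True}
p3 \oplus ((p4 \land (p5 \lor p1)) \to ((p4 \to p2) \to (\lnot (p3 \oplus (p5 \to p4)) \oplus p5))) = \text{False} \oplus \text{True} = \text{True}
(p5 \land p4) \lor (p3 \oplus ((p4 \land (p5 \lor p1)) \to ((p4 \to p2) \to (\lnot (p3 \oplus (p5 \to p4)) \oplus p5)))) = \text{False} \lor \text{True} = \text{True}
(p4 \oplus p5) \oplus ((p5 \land p4) \lor (p3 \oplus ((p4 \land (p5 \lor p1)) \to ((p4 \to p2) \to (\lnot (p3 \oplus (p5 \to p4)) \oplus p5))))) = \text{True} \oplus \text{True} = \text{False}
\lnot ((p4 \oplus p5) \oplus ((p5 \land p4) \lor (p3 \oplus ((p4 \land (p5 \lor p1)) \to ((p4 \to p2) \to (\lnot (p3 \oplus (p5 \to p4)) \oplus p5)))))) = \lnot \text{False} = \text{True}
p3 \lor p6 = \text{False} \lor \text{True} = \text{True}
p1 \leftrightarrow (p3 \lor p6) = \text{False} \leftrightarrow \text{True} = \text{False}
\lnot ((p4 \oplus p5) \oplus ((p5 \land p4) \lor (p3 \oplus ((p4 \land (p5 \lor p1)) \to ((p4 \to p2) \to (\lnot (p3 \oplus (p5 \to p4)) \oplus p5)))))) \oplus (p1 \leftrightarrow (p3 \lor p6)) = \text{True} \oplus \text{False} = \text{True}

\text{True}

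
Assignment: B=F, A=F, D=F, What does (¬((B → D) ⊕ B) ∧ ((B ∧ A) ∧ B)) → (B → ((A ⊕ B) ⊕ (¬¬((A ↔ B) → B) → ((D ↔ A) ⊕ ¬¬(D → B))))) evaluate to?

Substituting B=F, A=F, D=F:
B → D = F → F = T
(B → D) ⊕ B = T ⊕ F = T
¬((B → D) ⊕ B) = ¬T = F
B ∧ A = F ∧ F = F
(B ∧ A) ∧ B = F ∧ F = F
¬((B → D) ⊕ B) ∧ ((B ∧ A) ∧ B) = F ∧ F = F
A ⊕ B = F ⊕ F = F
A ↔ B = F ↔ F = T
(A ↔ B) → B = T → F = F
¬((A ↔ B) → B) = ¬F = T
¬¬((A ↔ B) → B) = ¬T = F
D ↔ A = F ↔ F = T
D → B = F → F = T
¬(D → B) = ¬T = F
¬¬(D → B) = ¬F = T
(D ↔ A) ⊕ ¬¬(D → B) = T ⊕ T = F
¬¬((A ↔ B) → B) → ((D ↔ A) ⊕ ¬¬(D → B)) = F → F = T
(A ⊕ B) ⊕ (¬¬((A ↔ B) → B) → ((D ↔ A) ⊕ ¬¬(D → B))) = F ⊕ T = T
B → ((A ⊕ B) ⊕ (¬¬((A ↔ B) → B) → ((D ↔ A) ⊕ ¬¬(D → B)))) = F → T = T
(¬((B → D) ⊕ B) ∧ ((B ∧ A) ∧ B)) → (B → ((A ⊕ B) ⊕ (¬¬((A ↔ B) → B) → ((D ↔ A) ⊕ ¬¬(D → B))))) = F → T = T

T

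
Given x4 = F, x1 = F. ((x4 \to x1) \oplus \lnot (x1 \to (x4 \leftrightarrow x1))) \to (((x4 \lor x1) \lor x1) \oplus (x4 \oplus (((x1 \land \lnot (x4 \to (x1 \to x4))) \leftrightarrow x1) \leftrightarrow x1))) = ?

x4 \to x1 = F \to F = T
x4 \leftrightarrow x1 = F \leftrightarrow F = T
x1 \to (x4 \leftrightarrow x1) = F \to T = T
\lnot (x1 \to (x4 \leftrightarrow x1)) = \lnot T = F
(x4 \to x1) \oplus \lnot (x1 \to (x4 \leftrightarrow x1)) = T \oplus F = T
x4 \lor x1 = F \lor F = F
(x4 \lor x1) \lor x1 = F \lor F = F
x1 \to x4 = F \to F = T
x4 \to (x1 \to x4) = F \to T = T
\lnot (x4 \to (x1 \to x4)) = \lnot T = F
x1 \land \lnot (x4 \to (x1 \to x4)) = F \land F = F
(x1 \land \lnot (x4 \to (x1 \to x4))) \leftrightarrow x1 = F \leftrightarrow F = T
((x1 \land \lnot (x4 \to (x1 \to x4))) \leftrightarrow x1) \leftrightarrow x1 = T \leftrightarrow F = F
x4 \oplus (((x1 \land \lnot (x4 \to (x1 \to x4))) \leftrightarrow x1) \leftrightarrow x1) = F \oplus F = F
((x4 \lor x1) \lor x1) \oplus (x4 \oplus (((x1 \land \lnot (x4 \to (x1 \to x4))) \leftrightarrow x1) \leftrightarrow x1)) = F \oplus F = F
((x4 \to x1) \oplus \lnot (x1 \to (x4 \leftrightarrow x1))) \to (((x4 \lor x1) \lor x1) \oplus (x4 \oplus (((x1 \land \lnot (x4 \to (x1 \to x4))) \leftrightarrow x1) \leftrightarrow x1))) = T \to F = F

F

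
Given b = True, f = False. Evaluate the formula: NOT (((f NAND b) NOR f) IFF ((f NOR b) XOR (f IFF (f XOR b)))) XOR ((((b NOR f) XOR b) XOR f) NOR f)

False

Substituting b=True, f=False:
f NAND b = False NAND True = True
(f NAND b) NOR f = True NOR False = False
f NOR b = False NOR True = False
f XOR b = False XOR True = True
f IFF (f XOR b) = False IFF True = False
(f NOR b) XOR (f IFF (f XOR b)) = False XOR False = False
((f NAND b) NOR f) IFF ((f NOR b) XOR (f IFF (f XOR b))) = False IFF False = True
NOT (((f NAND b) NOR f) IFF ((f NOR b) XOR (f IFF (f XOR b)))) = NOT True = False
b NOR f = True NOR False = False
(b NOR f) XOR b = False XOR True = True
((b NOR f) XOR b) XOR f = True XOR False = True
(((b NOR f) XOR b) XOR f) NOR f = True NOR False = False
NOT (((f NAND b) NOR f) IFF ((f NOR b) XOR (f IFF (f XOR b)))) XOR ((((b NOR f) XOR b) XOR f) NOR f) = False XOR False = False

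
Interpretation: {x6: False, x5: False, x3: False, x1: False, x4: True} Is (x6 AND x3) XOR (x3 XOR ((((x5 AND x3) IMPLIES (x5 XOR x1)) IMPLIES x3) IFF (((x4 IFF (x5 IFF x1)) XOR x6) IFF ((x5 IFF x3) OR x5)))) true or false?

False

Substituting x6=False, x5=False, x3=False, x1=False, x4=True:
x6 AND x3 = False AND False = False
x5 AND x3 = False AND False = False
x5 XOR x1 = False XOR False = False
(x5 AND x3) IMPLIES (x5 XOR x1) = False IMPLIES False = True
((x5 AND x3) IMPLIES (x5 XOR x1)) IMPLIES x3 = True IMPLIES False = False
x5 IFF x1 = False IFF False = True
x4 IFF (x5 IFF x1) = True IFF True = True
(x4 IFF (x5 IFF x1)) XOR x6 = True XOR False = True
x5 IFF x3 = False IFF False = True
(x5 IFF x3) OR x5 = True OR False = True
((x4 IFF (x5 IFF x1)) XOR x6) IFF ((x5 IFF x3) OR x5) = True IFF True = True
(((x5 AND x3) IMPLIES (x5 XOR x1)) IMPLIES x3) IFF (((x4 IFF (x5 IFF x1)) XOR x6) IFF ((x5 IFF x3) OR x5)) = False IFF True = False
x3 XOR ((((x5 AND x3) IMPLIES (x5 XOR x1)) IMPLIES x3) IFF (((x4 IFF (x5 IFF x1)) XOR x6) IFF ((x5 IFF x3) OR x5))) = False XOR False = False
(x6 AND x3) XOR (x3 XOR ((((x5 AND x3) IMPLIES (x5 XOR x1)) IMPLIES x3) IFF (((x4 IFF (x5 IFF x1)) XOR x6) IFF ((x5 IFF x3) OR x5)))) = False XOR False = False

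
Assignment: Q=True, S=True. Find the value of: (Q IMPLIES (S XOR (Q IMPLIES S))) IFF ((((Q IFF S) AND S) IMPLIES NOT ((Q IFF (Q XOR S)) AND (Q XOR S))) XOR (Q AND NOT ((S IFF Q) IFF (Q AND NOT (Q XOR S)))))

False

Q IMPLIES S = True IMPLIES True = True
S XOR (Q IMPLIES S) = True XOR True = False
Q IMPLIES (S XOR (Q IMPLIES S)) = True IMPLIES False = False
Q IFF S = True IFF True = True
(Q IFF S) AND S = True AND True = True
Q XOR S = True XOR True = False
Q IFF (Q XOR S) = True IFF False = False
Q XOR S = True XOR True = False
(Q IFF (Q XOR S)) AND (Q XOR S) = False AND False = False
NOT ((Q IFF (Q XOR S)) AND (Q XOR S)) = NOT False = True
((Q IFF S) AND S) IMPLIES NOT ((Q IFF (Q XOR S)) AND (Q XOR S)) = True IMPLIES True = True
S IFF Q = True IFF True = True
Q XOR S = True XOR True = False
NOT (Q XOR S) = NOT False = True
Q AND NOT (Q XOR S) = True AND True = True
(S IFF Q) IFF (Q AND NOT (Q XOR S)) = True IFF True = True
NOT ((S IFF Q) IFF (Q AND NOT (Q XOR S))) = NOT True = False
Q AND NOT ((S IFF Q) IFF (Q AND NOT (Q XOR S))) = True AND False = False
(((Q IFF S) AND S) IMPLIES NOT ((Q IFF (Q XOR S)) AND (Q XOR S))) XOR (Q AND NOT ((S IFF Q) IFF (Q AND NOT (Q XOR S)))) = True XOR False = True
(Q IMPLIES (S XOR (Q IMPLIES S))) IFF ((((Q IFF S) AND S) IMPLIES NOT ((Q IFF (Q XOR S)) AND (Q XOR S))) XOR (Q AND NOT ((S IFF Q) IFF (Q AND NOT (Q XOR S))))) = False IFF True = False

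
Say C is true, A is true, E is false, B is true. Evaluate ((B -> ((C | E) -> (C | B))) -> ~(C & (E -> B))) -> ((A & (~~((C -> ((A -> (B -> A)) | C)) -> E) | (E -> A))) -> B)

1

Substituting C=1, A=1, E=0, B=1:
C | E = 1 | 0 = 1
C | B = 1 | 1 = 1
(C | E) -> (C | B) = 1 -> 1 = 1
B -> ((C | E) -> (C | B)) = 1 -> 1 = 1
E -> B = 0 -> 1 = 1
C & (E -> B) = 1 & 1 = 1
~(C & (E -> B)) = ~1 = 0
(B -> ((C | E) -> (C | B))) -> ~(C & (E -> B)) = 1 -> 0 = 0
B -> A = 1 -> 1 = 1
A -> (B -> A) = 1 -> 1 = 1
(A -> (B -> A)) | C = 1 | 1 = 1
C -> ((A -> (B -> A)) | C) = 1 -> 1 = 1
(C -> ((A -> (B -> A)) | C)) -> E = 1 -> 0 = 0
~((C -> ((A -> (B -> A)) | C)) -> E) = ~0 = 1
~~((C -> ((A -> (B -> A)) | C)) -> E) = ~1 = 0
E -> A = 0 -> 1 = 1
~~((C -> ((A -> (B -> A)) | C)) -> E) | (E -> A) = 0 | 1 = 1
A & (~~((C -> ((A -> (B -> A)) | C)) -> E) | (E -> A)) = 1 & 1 = 1
(A & (~~((C -> ((A -> (B -> A)) | C)) -> E) | (E -> A))) -> B = 1 -> 1 = 1
((B -> ((C | E) -> (C | B))) -> ~(C & (E -> B))) -> ((A & (~~((C -> ((A -> (B -> A)) | C)) -> E) | (E -> A))) -> B) = 0 -> 1 = 1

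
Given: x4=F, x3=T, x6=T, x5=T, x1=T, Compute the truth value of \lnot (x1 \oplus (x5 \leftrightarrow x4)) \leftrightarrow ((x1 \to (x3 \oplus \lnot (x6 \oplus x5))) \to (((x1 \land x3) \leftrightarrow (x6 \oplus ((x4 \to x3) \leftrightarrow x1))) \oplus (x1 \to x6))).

x5 \leftrightarrow x4 = T \leftrightarrow F = F
x1 \oplus (x5 \leftrightarrow x4) = T \oplus F = T
\lnot (x1 \oplus (x5 \leftrightarrow x4)) = \lnot T = F
x6 \oplus x5 = T \oplus T = F
\lnot (x6 \oplus x5) = \lnot F = T
x3 \oplus \lnot (x6 \oplus x5) = T \oplus T = F
x1 \to (x3 \oplus \lnot (x6 \oplus x5)) = T \to F = F
x1 \land x3 = T \land T = T
x4 \to x3 = F \to T = T
(x4 \to x3) \leftrightarrow x1 = T \leftrightarrow T = T
x6 \oplus ((x4 \to x3) \leftrightarrow x1) = T \oplus T = F
(x1 \land x3) \leftrightarrow (x6 \oplus ((x4 \to x3) \leftrightarrow x1)) = T \leftrightarrow F = F
x1 \to x6 = T \to T = T
((x1 \land x3) \leftrightarrow (x6 \oplus ((x4 \to x3) \leftrightarrow x1))) \oplus (x1 \to x6) = F \oplus T = T
(x1 \to (x3 \oplus \lnot (x6 \oplus x5))) \to (((x1 \land x3) \leftrightarrow (x6 \oplus ((x4 \to x3) \leftrightarrow x1))) \oplus (x1 \to x6)) = F \to T = T
\lnot (x1 \oplus (x5 \leftrightarrow x4)) \leftrightarrow ((x1 \to (x3 \oplus \lnot (x6 \oplus x5))) \to (((x1 \land x3) \leftrightarrow (x6 \oplus ((x4 \to x3) \leftrightarrow x1))) \oplus (x1 \to x6))) = F \leftrightarrow T = F

F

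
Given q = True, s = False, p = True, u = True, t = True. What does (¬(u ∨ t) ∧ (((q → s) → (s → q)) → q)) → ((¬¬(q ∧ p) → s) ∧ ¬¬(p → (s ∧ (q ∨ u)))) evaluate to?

u ∨ t = True ∨ True = True
¬(u ∨ t) = ¬True = False
q → s = True → False = False
s → q = False → True = True
(q → s) → (s → q) = False → True = True
((q → s) → (s → q)) → q = True → True = True
¬(u ∨ t) ∧ (((q → s) → (s → q)) → q) = False ∧ True = False
q ∧ p = True ∧ True = True
¬(q ∧ p) = ¬True = False
¬¬(q ∧ p) = ¬False = True
¬¬(q ∧ p) → s = True → False = False
q ∨ u = True ∨ True = True
s ∧ (q ∨ u) = False ∧ True = False
p → (s ∧ (q ∨ u)) = True → False = False
¬(p → (s ∧ (q ∨ u))) = ¬False = True
¬¬(p → (s ∧ (q ∨ u))) = ¬True = False
(¬¬(q ∧ p) → s) ∧ ¬¬(p → (s ∧ (q ∨ u))) = False ∧ False = False
(¬(u ∨ t) ∧ (((q → s) → (s → q)) → q)) → ((¬¬(q ∧ p) → s) ∧ ¬¬(p → (s ∧ (q ∨ u)))) = False → False = True

True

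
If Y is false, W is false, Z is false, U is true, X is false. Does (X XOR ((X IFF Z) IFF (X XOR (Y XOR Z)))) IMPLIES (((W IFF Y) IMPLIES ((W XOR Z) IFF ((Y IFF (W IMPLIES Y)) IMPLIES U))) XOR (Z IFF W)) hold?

Substituting Y=False, W=False, Z=False, U=True, X=False:
X IFF Z = False IFF False = True
Y XOR Z = False XOR False = False
X XOR (Y XOR Z) = False XOR False = False
(X IFF Z) IFF (X XOR (Y XOR Z)) = True IFF False = False
X XOR ((X IFF Z) IFF (X XOR (Y XOR Z))) = False XOR False = False
W IFF Y = False IFF False = True
W XOR Z = False XOR False = False
W IMPLIES Y = False IMPLIES False = True
Y IFF (W IMPLIES Y) = False IFF True = False
(Y IFF (W IMPLIES Y)) IMPLIES U = False IMPLIES True = True
(W XOR Z) IFF ((Y IFF (W IMPLIES Y)) IMPLIES U) = False IFF True = False
(W IFF Y) IMPLIES ((W XOR Z) IFF ((Y IFF (W IMPLIES Y)) IMPLIES U)) = True IMPLIES False = False
Z IFF W = False IFF False = True
((W IFF Y) IMPLIES ((W XOR Z) IFF ((Y IFF (W IMPLIES Y)) IMPLIES U))) XOR (Z IFF W) = False XOR True = True
(X XOR ((X IFF Z) IFF (X XOR (Y XOR Z)))) IMPLIES (((W IFF Y) IMPLIES ((W XOR Z) IFF ((Y IFF (W IMPLIES Y)) IMPLIES U))) XOR (Z IFF W)) = False IMPLIES True = True

True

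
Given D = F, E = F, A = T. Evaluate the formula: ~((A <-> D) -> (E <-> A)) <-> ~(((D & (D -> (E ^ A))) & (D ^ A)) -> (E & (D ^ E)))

T

Substituting D=F, E=F, A=T:
A <-> D = T <-> F = F
E <-> A = F <-> T = F
(A <-> D) -> (E <-> A) = F -> F = T
~((A <-> D) -> (E <-> A)) = ~T = F
E ^ A = F ^ T = T
D -> (E ^ A) = F -> T = T
D & (D -> (E ^ A)) = F & T = F
D ^ A = F ^ T = T
(D & (D -> (E ^ A))) & (D ^ A) = F & T = F
D ^ E = F ^ F = F
E & (D ^ E) = F & F = F
((D & (D -> (E ^ A))) & (D ^ A)) -> (E & (D ^ E)) = F -> F = T
~(((D & (D -> (E ^ A))) & (D ^ A)) -> (E & (D ^ E))) = ~T = F
~((A <-> D) -> (E <-> A)) <-> ~(((D & (D -> (E ^ A))) & (D ^ A)) -> (E & (D ^ E))) = F <-> F = T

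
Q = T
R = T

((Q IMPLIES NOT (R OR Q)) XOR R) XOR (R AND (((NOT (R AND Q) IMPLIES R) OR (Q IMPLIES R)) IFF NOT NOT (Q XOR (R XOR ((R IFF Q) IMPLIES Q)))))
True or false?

F

Substituting Q=T, R=T:
R OR Q = T OR T = T
NOT (R OR Q) = NOT T = F
Q IMPLIES NOT (R OR Q) = T IMPLIES F = F
(Q IMPLIES NOT (R OR Q)) XOR R = F XOR T = T
R AND Q = T AND T = T
NOT (R AND Q) = NOT T = F
NOT (R AND Q) IMPLIES R = F IMPLIES T = T
Q IMPLIES R = T IMPLIES T = T
(NOT (R AND Q) IMPLIES R) OR (Q IMPLIES R) = T OR T = T
R IFF Q = T IFF T = T
(R IFF Q) IMPLIES Q = T IMPLIES T = T
R XOR ((R IFF Q) IMPLIES Q) = T XOR T = F
Q XOR (R XOR ((R IFF Q) IMPLIES Q)) = T XOR F = T
NOT (Q XOR (R XOR ((R IFF Q) IMPLIES Q))) = NOT T = F
NOT NOT (Q XOR (R XOR ((R IFF Q) IMPLIES Q))) = NOT F = T
((NOT (R AND Q) IMPLIES R) OR (Q IMPLIES R)) IFF NOT NOT (Q XOR (R XOR ((R IFF Q) IMPLIES Q))) = T IFF T = T
R AND (((NOT (R AND Q) IMPLIES R) OR (Q IMPLIES R)) IFF NOT NOT (Q XOR (R XOR ((R IFF Q) IMPLIES Q)))) = T AND T = T
((Q IMPLIES NOT (R OR Q)) XOR R) XOR (R AND (((NOT (R AND Q) IMPLIES R) OR (Q IMPLIES R)) IFF NOT NOT (Q XOR (R XOR ((R IFF Q) IMPLIES Q))))) = T XOR T = F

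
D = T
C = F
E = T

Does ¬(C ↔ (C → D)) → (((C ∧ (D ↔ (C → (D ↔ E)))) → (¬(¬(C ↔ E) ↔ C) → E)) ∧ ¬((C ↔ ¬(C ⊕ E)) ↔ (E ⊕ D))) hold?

C → D = F → T = T
C ↔ (C → D) = F ↔ T = F
¬(C ↔ (C → D)) = ¬F = T
D ↔ E = T ↔ T = T
C → (D ↔ E) = F → T = T
D ↔ (C → (D ↔ E)) = T ↔ T = T
C ∧ (D ↔ (C → (D ↔ E))) = F ∧ T = F
C ↔ E = F ↔ T = F
¬(C ↔ E) = ¬F = T
¬(C ↔ E) ↔ C = T ↔ F = F
¬(¬(C ↔ E) ↔ C) = ¬F = T
¬(¬(C ↔ E) ↔ C) → E = T → T = T
(C ∧ (D ↔ (C → (D ↔ E)))) → (¬(¬(C ↔ E) ↔ C) → E) = F → T = T
C ⊕ E = F ⊕ T = T
¬(C ⊕ E) = ¬T = F
C ↔ ¬(C ⊕ E) = F ↔ F = T
E ⊕ D = T ⊕ T = F
(C ↔ ¬(C ⊕ E)) ↔ (E ⊕ D) = T ↔ F = F
¬((C ↔ ¬(C ⊕ E)) ↔ (E ⊕ D)) = ¬F = T
((C ∧ (D ↔ (C → (D ↔ E)))) → (¬(¬(C ↔ E) ↔ C) → E)) ∧ ¬((C ↔ ¬(C ⊕ E)) ↔ (E ⊕ D)) = T ∧ T = T
¬(C ↔ (C → D)) → (((C ∧ (D ↔ (C → (D ↔ E)))) → (¬(¬(C ↔ E) ↔ C) → E)) ∧ ¬((C ↔ ¬(C ⊕ E)) ↔ (E ⊕ D))) = T → T = T

T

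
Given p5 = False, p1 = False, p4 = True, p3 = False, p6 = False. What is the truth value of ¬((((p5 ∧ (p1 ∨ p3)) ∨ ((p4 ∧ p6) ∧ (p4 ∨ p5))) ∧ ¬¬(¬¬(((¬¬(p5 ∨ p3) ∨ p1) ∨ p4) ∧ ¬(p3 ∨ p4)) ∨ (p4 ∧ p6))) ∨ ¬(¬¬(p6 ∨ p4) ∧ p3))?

Substituting p5=False, p1=False, p4=True, p3=False, p6=False:
p1 ∨ p3 = False ∨ False = False
p5 ∧ (p1 ∨ p3) = False ∧ False = False
p4 ∧ p6 = True ∧ False = False
p4 ∨ p5 = True ∨ False = True
(p4 ∧ p6) ∧ (p4 ∨ p5) = False ∧ True = False
(p5 ∧ (p1 ∨ p3)) ∨ ((p4 ∧ p6) ∧ (p4 ∨ p5)) = False ∨ False = False
p5 ∨ p3 = False ∨ False = False
¬(p5 ∨ p3) = ¬False = True
¬¬(p5 ∨ p3) = ¬True = False
¬¬(p5 ∨ p3) ∨ p1 = False ∨ False = False
(¬¬(p5 ∨ p3) ∨ p1) ∨ p4 = False ∨ True = True
p3 ∨ p4 = False ∨ True = True
¬(p3 ∨ p4) = ¬True = False
((¬¬(p5 ∨ p3) ∨ p1) ∨ p4) ∧ ¬(p3 ∨ p4) = True ∧ False = False
¬(((¬¬(p5 ∨ p3) ∨ p1) ∨ p4) ∧ ¬(p3 ∨ p4)) = ¬False = True
¬¬(((¬¬(p5 ∨ p3) ∨ p1) ∨ p4) ∧ ¬(p3 ∨ p4)) = ¬True = False
p4 ∧ p6 = True ∧ False = False
¬¬(((¬¬(p5 ∨ p3) ∨ p1) ∨ p4) ∧ ¬(p3 ∨ p4)) ∨ (p4 ∧ p6) = False ∨ False = False
¬(¬¬(((¬¬(p5 ∨ p3) ∨ p1) ∨ p4) ∧ ¬(p3 ∨ p4)) ∨ (p4 ∧ p6)) = ¬False = True
¬¬(¬¬(((¬¬(p5 ∨ p3) ∨ p1) ∨ p4) ∧ ¬(p3 ∨ p4)) ∨ (p4 ∧ p6)) = ¬True = False
((p5 ∧ (p1 ∨ p3)) ∨ ((p4 ∧ p6) ∧ (p4 ∨ p5))) ∧ ¬¬(¬¬(((¬¬(p5 ∨ p3) ∨ p1) ∨ p4) ∧ ¬(p3 ∨ p4)) ∨ (p4 ∧ p6)) = False ∧ False = False
p6 ∨ p4 = False ∨ True = True
¬(p6 ∨ p4) = ¬True = False
¬¬(p6 ∨ p4) = ¬False = True
¬¬(p6 ∨ p4) ∧ p3 = True ∧ False = False
¬(¬¬(p6 ∨ p4) ∧ p3) = ¬False = True
(((p5 ∧ (p1 ∨ p3)) ∨ ((p4 ∧ p6) ∧ (p4 ∨ p5))) ∧ ¬¬(¬¬(((¬¬(p5 ∨ p3) ∨ p1) ∨ p4) ∧ ¬(p3 ∨ p4)) ∨ (p4 ∧ p6))) ∨ ¬(¬¬(p6 ∨ p4) ∧ p3) = False ∨ True = True
¬((((p5 ∧ (p1 ∨ p3)) ∨ ((p4 ∧ p6) ∧ (p4 ∨ p5))) ∧ ¬¬(¬¬(((¬¬(p5 ∨ p3) ∨ p1) ∨ p4) ∧ ¬(p3 ∨ p4)) ∨ (p4 ∧ p6))) ∨ ¬(¬¬(p6 ∨ p4) ∧ p3)) = ¬True = False

False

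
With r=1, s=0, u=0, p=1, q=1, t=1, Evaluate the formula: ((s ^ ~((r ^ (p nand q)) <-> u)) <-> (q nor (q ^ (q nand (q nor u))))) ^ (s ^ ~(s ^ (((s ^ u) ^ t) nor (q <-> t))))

1

Substituting r=1, s=0, u=0, p=1, q=1, t=1:
p nand q = 1 nand 1 = 0
r ^ (p nand q) = 1 ^ 0 = 1
(r ^ (p nand q)) <-> u = 1 <-> 0 = 0
~((r ^ (p nand q)) <-> u) = ~0 = 1
s ^ ~((r ^ (p nand q)) <-> u) = 0 ^ 1 = 1
q nor u = 1 nor 0 = 0
q nand (q nor u) = 1 nand 0 = 1
q ^ (q nand (q nor u)) = 1 ^ 1 = 0
q nor (q ^ (q nand (q nor u))) = 1 nor 0 = 0
(s ^ ~((r ^ (p nand q)) <-> u)) <-> (q nor (q ^ (q nand (q nor u)))) = 1 <-> 0 = 0
s ^ u = 0 ^ 0 = 0
(s ^ u) ^ t = 0 ^ 1 = 1
q <-> t = 1 <-> 1 = 1
((s ^ u) ^ t) nor (q <-> t) = 1 nor 1 = 0
s ^ (((s ^ u) ^ t) nor (q <-> t)) = 0 ^ 0 = 0
~(s ^ (((s ^ u) ^ t) nor (q <-> t))) = ~0 = 1
s ^ ~(s ^ (((s ^ u) ^ t) nor (q <-> t))) = 0 ^ 1 = 1
((s ^ ~((r ^ (p nand q)) <-> u)) <-> (q nor (q ^ (q nand (q nor u))))) ^ (s ^ ~(s ^ (((s ^ u) ^ t) nor (q <-> t)))) = 0 ^ 1 = 1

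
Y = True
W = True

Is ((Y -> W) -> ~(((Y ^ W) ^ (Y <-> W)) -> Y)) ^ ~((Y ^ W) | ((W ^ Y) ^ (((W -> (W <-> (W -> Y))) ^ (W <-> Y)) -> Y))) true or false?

False

Y -> W = True -> True = True
Y ^ W = True ^ True = False
Y <-> W = True <-> True = True
(Y ^ W) ^ (Y <-> W) = False ^ True = True
((Y ^ W) ^ (Y <-> W)) -> Y = True -> True = True
~(((Y ^ W) ^ (Y <-> W)) -> Y) = ~True = False
(Y -> W) -> ~(((Y ^ W) ^ (Y <-> W)) -> Y) = True -> False = False
Y ^ W = True ^ True = False
W ^ Y = True ^ True = False
W -> Y = True -> True = True
W <-> (W -> Y) = True <-> True = True
W -> (W <-> (W -> Y)) = True -> True = True
W <-> Y = True <-> True = True
(W -> (W <-> (W -> Y))) ^ (W <-> Y) = True ^ True = False
((W -> (W <-> (W -> Y))) ^ (W <-> Y)) -> Y = False -> True = True
(W ^ Y) ^ (((W -> (W <-> (W -> Y))) ^ (W <-> Y)) -> Y) = False ^ True = True
(Y ^ W) | ((W ^ Y) ^ (((W -> (W <-> (W -> Y))) ^ (W <-> Y)) -> Y)) = False | True = True
~((Y ^ W) | ((W ^ Y) ^ (((W -> (W <-> (W -> Y))) ^ (W <-> Y)) -> Y))) = ~True = False
((Y -> W) -> ~(((Y ^ W) ^ (Y <-> W)) -> Y)) ^ ~((Y ^ W) | ((W ^ Y) ^ (((W -> (W <-> (W -> Y))) ^ (W <-> Y)) -> Y))) = False ^ False = False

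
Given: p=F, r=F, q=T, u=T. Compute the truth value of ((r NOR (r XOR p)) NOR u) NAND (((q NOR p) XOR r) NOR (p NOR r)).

T

r XOR p = F XOR F = F
r NOR (r XOR p) = F NOR F = T
(r NOR (r XOR p)) NOR u = T NOR T = F
q NOR p = T NOR F = F
(q NOR p) XOR r = F XOR F = F
p NOR r = F NOR F = T
((q NOR p) XOR r) NOR (p NOR r) = F NOR T = F
((r NOR (r XOR p)) NOR u) NAND (((q NOR p) XOR r) NOR (p NOR r)) = F NAND F = T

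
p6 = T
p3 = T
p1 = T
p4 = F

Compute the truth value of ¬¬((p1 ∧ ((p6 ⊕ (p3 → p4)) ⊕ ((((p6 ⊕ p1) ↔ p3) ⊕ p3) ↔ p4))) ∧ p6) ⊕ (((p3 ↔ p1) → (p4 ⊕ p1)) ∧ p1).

Substituting p6=T, p3=T, p1=T, p4=F:
p3 → p4 = T → F = F
p6 ⊕ (p3 → p4) = T ⊕ F = T
p6 ⊕ p1 = T ⊕ T = F
(p6 ⊕ p1) ↔ p3 = F ↔ T = F
((p6 ⊕ p1) ↔ p3) ⊕ p3 = F ⊕ T = T
(((p6 ⊕ p1) ↔ p3) ⊕ p3) ↔ p4 = T ↔ F = F
(p6 ⊕ (p3 → p4)) ⊕ ((((p6 ⊕ p1) ↔ p3) ⊕ p3) ↔ p4) = T ⊕ F = T
p1 ∧ ((p6 ⊕ (p3 → p4)) ⊕ ((((p6 ⊕ p1) ↔ p3) ⊕ p3) ↔ p4)) = T ∧ T = T
(p1 ∧ ((p6 ⊕ (p3 → p4)) ⊕ ((((p6 ⊕ p1) ↔ p3) ⊕ p3) ↔ p4))) ∧ p6 = T ∧ T = T
¬((p1 ∧ ((p6 ⊕ (p3 → p4)) ⊕ ((((p6 ⊕ p1) ↔ p3) ⊕ p3) ↔ p4))) ∧ p6) = ¬T = F
¬¬((p1 ∧ ((p6 ⊕ (p3 → p4)) ⊕ ((((p6 ⊕ p1) ↔ p3) ⊕ p3) ↔ p4))) ∧ p6) = ¬F = T
p3 ↔ p1 = T ↔ T = T
p4 ⊕ p1 = F ⊕ T = T
(p3 ↔ p1) → (p4 ⊕ p1) = T → T = T
((p3 ↔ p1) → (p4 ⊕ p1)) ∧ p1 = T ∧ T = T
¬¬((p1 ∧ ((p6 ⊕ (p3 → p4)) ⊕ ((((p6 ⊕ p1) ↔ p3) ⊕ p3) ↔ p4))) ∧ p6) ⊕ (((p3 ↔ p1) → (p4 ⊕ p1)) ∧ p1) = T ⊕ T = F

F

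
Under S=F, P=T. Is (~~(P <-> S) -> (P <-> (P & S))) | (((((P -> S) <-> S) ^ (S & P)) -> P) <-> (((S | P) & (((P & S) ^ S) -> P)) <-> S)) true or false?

T

P <-> S = T <-> F = F
~(P <-> S) = ~F = T
~~(P <-> S) = ~T = F
P & S = T & F = F
P <-> (P & S) = T <-> F = F
~~(P <-> S) -> (P <-> (P & S)) = F -> F = T
P -> S = T -> F = F
(P -> S) <-> S = F <-> F = T
S & P = F & T = F
((P -> S) <-> S) ^ (S & P) = T ^ F = T
(((P -> S) <-> S) ^ (S & P)) -> P = T -> T = T
S | P = F | T = T
P & S = T & F = F
(P & S) ^ S = F ^ F = F
((P & S) ^ S) -> P = F -> T = T
(S | P) & (((P & S) ^ S) -> P) = T & T = T
((S | P) & (((P & S) ^ S) -> P)) <-> S = T <-> F = F
((((P -> S) <-> S) ^ (S & P)) -> P) <-> (((S | P) & (((P & S) ^ S) -> P)) <-> S) = T <-> F = F
(~~(P <-> S) -> (P <-> (P & S))) | (((((P -> S) <-> S) ^ (S & P)) -> P) <-> (((S | P) & (((P & S) ^ S) -> P)) <-> S)) = T | F = T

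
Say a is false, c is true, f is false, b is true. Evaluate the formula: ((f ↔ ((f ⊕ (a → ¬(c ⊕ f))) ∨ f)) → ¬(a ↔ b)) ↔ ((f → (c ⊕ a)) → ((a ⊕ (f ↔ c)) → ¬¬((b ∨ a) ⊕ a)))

c ⊕ f = T ⊕ F = T
¬(c ⊕ f) = ¬T = F
a → ¬(c ⊕ f) = F → F = T
f ⊕ (a → ¬(c ⊕ f)) = F ⊕ T = T
(f ⊕ (a → ¬(c ⊕ f))) ∨ f = T ∨ F = T
f ↔ ((f ⊕ (a → ¬(c ⊕ f))) ∨ f) = F ↔ T = F
a ↔ b = F ↔ T = F
¬(a ↔ b) = ¬F = T
(f ↔ ((f ⊕ (a → ¬(c ⊕ f))) ∨ f)) → ¬(a ↔ b) = F → T = T
c ⊕ a = T ⊕ F = T
f → (c ⊕ a) = F → T = T
f ↔ c = F ↔ T = F
a ⊕ (f ↔ c) = F ⊕ F = F
b ∨ a = T ∨ F = T
(b ∨ a) ⊕ a = T ⊕ F = T
¬((b ∨ a) ⊕ a) = ¬T = F
¬¬((b ∨ a) ⊕ a) = ¬F = T
(a ⊕ (f ↔ c)) → ¬¬((b ∨ a) ⊕ a) = F → T = T
(f → (c ⊕ a)) → ((a ⊕ (f ↔ c)) → ¬¬((b ∨ a) ⊕ a)) = T → T = T
((f ↔ ((f ⊕ (a → ¬(c ⊕ f))) ∨ f)) → ¬(a ↔ b)) ↔ ((f → (c ⊕ a)) → ((a ⊕ (f ↔ c)) → ¬¬((b ∨ a) ⊕ a))) = T ↔ T = T

T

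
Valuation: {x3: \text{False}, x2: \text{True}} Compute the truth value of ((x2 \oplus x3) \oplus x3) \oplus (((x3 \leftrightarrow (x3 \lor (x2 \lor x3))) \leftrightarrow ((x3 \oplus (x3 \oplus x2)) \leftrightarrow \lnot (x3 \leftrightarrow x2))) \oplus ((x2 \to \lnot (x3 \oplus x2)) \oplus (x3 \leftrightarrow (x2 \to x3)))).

\text{False}

x2 \oplus x3 = \text{True} \oplus \text{False} = \text{True}
(x2 \oplus x3) \oplus x3 = \text{True} \oplus \text{False} = \text{True}
x2 \lor x3 = \text{True} \lor \text{False} = \text{True}
x3 \lor (x2 \lor x3) = \text{False} \lor \text{True} = \text{True}
x3 \leftrightarrow (x3 \lor (x2 \lor x3)) = \text{False} \leftrightarrow \text{True} = \text{False}
x3 \oplus x2 = \text{False} \oplus \text{True} = \text{True}
x3 \oplus (x3 \oplus x2) = \text{False} \oplus \text{True} = \text{True}
x3 \leftrightarrow x2 = \text{False} \leftrightarrow \text{True} = \text{False}
\lnot (x3 \leftrightarrow x2) = \lnot \text{False} = \text{True}
(x3 \oplus (x3 \oplus x2)) \leftrightarrow \lnot (x3 \leftrightarrow x2) = \text{True} \leftrightarrow \text{True} = \text{True}
(x3 \leftrightarrow (x3 \lor (x2 \lor x3))) \leftrightarrow ((x3 \oplus (x3 \oplus x2)) \leftrightarrow \lnot (x3 \leftrightarrow x2)) = \text{False} \leftrightarrow \text{True} = \text{False}
x3 \oplus x2 = \text{False} \oplus \text{True} = \text{True}
\lnot (x3 \oplus x2) = \lnot \text{True} = \text{False}
x2 \to \lnot (x3 \oplus x2) = \text{True} \to \text{False} = \text{False}
x2 \to x3 = \text{True} \to \text{False} = \text{False}
x3 \leftrightarrow (x2 \to x3) = \text{False} \leftrightarrow \text{False} = \text{True}
(x2 \to \lnot (x3 \oplus x2)) \oplus (x3 \leftrightarrow (x2 \to x3)) = \text{False} \oplus \text{True} = \text{True}
((x3 \leftrightarrow (x3 \lor (x2 \lor x3))) \leftrightarrow ((x3 \oplus (x3 \oplus x2)) \leftrightarrow \lnot (x3 \leftrightarrow x2))) \oplus ((x2 \to \lnot (x3 \oplus x2)) \oplus (x3 \leftrightarrow (x2 \to x3))) = \text{False} \oplus \text{True} = \text{True}
((x2 \oplus x3) \oplus x3) \oplus (((x3 \leftrightarrow (x3 \lor (x2 \lor x3))) \leftrightarrow ((x3 \oplus (x3 \oplus x2)) \leftrightarrow \lnot (x3 \leftrightarrow x2))) \oplus ((x2 \to \lnot (x3 \oplus x2)) \oplus (x3 \leftrightarrow (x2 \to x3)))) = \text{True} \oplus \text{True} = \text{False}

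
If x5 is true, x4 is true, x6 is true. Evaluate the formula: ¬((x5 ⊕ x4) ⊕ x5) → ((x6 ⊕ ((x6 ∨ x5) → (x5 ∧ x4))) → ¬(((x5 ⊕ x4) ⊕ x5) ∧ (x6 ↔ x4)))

True

Substituting x5=True, x4=True, x6=True:
x5 ⊕ x4 = True ⊕ True = False
(x5 ⊕ x4) ⊕ x5 = False ⊕ True = True
¬((x5 ⊕ x4) ⊕ x5) = ¬True = False
x6 ∨ x5 = True ∨ True = True
x5 ∧ x4 = True ∧ True = True
(x6 ∨ x5) → (x5 ∧ x4) = True → True = True
x6 ⊕ ((x6 ∨ x5) → (x5 ∧ x4)) = True ⊕ True = False
x5 ⊕ x4 = True ⊕ True = False
(x5 ⊕ x4) ⊕ x5 = False ⊕ True = True
x6 ↔ x4 = True ↔ True = True
((x5 ⊕ x4) ⊕ x5) ∧ (x6 ↔ x4) = True ∧ True = True
¬(((x5 ⊕ x4) ⊕ x5) ∧ (x6 ↔ x4)) = ¬True = False
(x6 ⊕ ((x6 ∨ x5) → (x5 ∧ x4))) → ¬(((x5 ⊕ x4) ⊕ x5) ∧ (x6 ↔ x4)) = False → False = True
¬((x5 ⊕ x4) ⊕ x5) → ((x6 ⊕ ((x6 ∨ x5) → (x5 ∧ x4))) → ¬(((x5 ⊕ x4) ⊕ x5) ∧ (x6 ↔ x4))) = False → True = True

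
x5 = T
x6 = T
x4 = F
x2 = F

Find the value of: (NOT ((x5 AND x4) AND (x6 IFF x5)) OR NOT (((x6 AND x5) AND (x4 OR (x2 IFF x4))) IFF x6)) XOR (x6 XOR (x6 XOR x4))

x5 AND x4 = T AND F = F
x6 IFF x5 = T IFF T = T
(x5 AND x4) AND (x6 IFF x5) = F AND T = F
NOT ((x5 AND x4) AND (x6 IFF x5)) = NOT F = T
x6 AND x5 = T AND T = T
x2 IFF x4 = F IFF F = T
x4 OR (x2 IFF x4) = F OR T = T
(x6 AND x5) AND (x4 OR (x2 IFF x4)) = T AND T = T
((x6 AND x5) AND (x4 OR (x2 IFF x4))) IFF x6 = T IFF T = T
NOT (((x6 AND x5) AND (x4 OR (x2 IFF x4))) IFF x6) = NOT T = F
NOT ((x5 AND x4) AND (x6 IFF x5)) OR NOT (((x6 AND x5) AND (x4 OR (x2 IFF x4))) IFF x6) = T OR F = T
x6 XOR x4 = T XOR F = T
x6 XOR (x6 XOR x4) = T XOR T = F
(NOT ((x5 AND x4) AND (x6 IFF x5)) OR NOT (((x6 AND x5) AND (x4 OR (x2 IFF x4))) IFF x6)) XOR (x6 XOR (x6 XOR x4)) = T XOR F = T

T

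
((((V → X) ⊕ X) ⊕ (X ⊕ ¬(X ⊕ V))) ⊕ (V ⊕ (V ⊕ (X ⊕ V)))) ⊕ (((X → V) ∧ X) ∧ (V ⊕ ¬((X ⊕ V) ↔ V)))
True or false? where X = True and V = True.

V → X = True → True = True
(V → X) ⊕ X = True ⊕ True = False
X ⊕ V = True ⊕ True = False
¬(X ⊕ V) = ¬False = True
X ⊕ ¬(X ⊕ V) = True ⊕ True = False
((V → X) ⊕ X) ⊕ (X ⊕ ¬(X ⊕ V)) = False ⊕ False = False
X ⊕ V = True ⊕ True = False
V ⊕ (X ⊕ V) = True ⊕ False = True
V ⊕ (V ⊕ (X ⊕ V)) = True ⊕ True = False
(((V → X) ⊕ X) ⊕ (X ⊕ ¬(X ⊕ V))) ⊕ (V ⊕ (V ⊕ (X ⊕ V))) = False ⊕ False = False
X → V = True → True = True
(X → V) ∧ X = True ∧ True = True
X ⊕ V = True ⊕ True = False
(X ⊕ V) ↔ V = False ↔ True = False
¬((X ⊕ V) ↔ V) = ¬False = True
V ⊕ ¬((X ⊕ V) ↔ V) = True ⊕ True = False
((X → V) ∧ X) ∧ (V ⊕ ¬((X ⊕ V) ↔ V)) = True ∧ False = False
((((V → X) ⊕ X) ⊕ (X ⊕ ¬(X ⊕ V))) ⊕ (V ⊕ (V ⊕ (X ⊕ V)))) ⊕ (((X → V) ∧ X) ∧ (V ⊕ ¬((X ⊕ V) ↔ V))) = False ⊕ False = False

False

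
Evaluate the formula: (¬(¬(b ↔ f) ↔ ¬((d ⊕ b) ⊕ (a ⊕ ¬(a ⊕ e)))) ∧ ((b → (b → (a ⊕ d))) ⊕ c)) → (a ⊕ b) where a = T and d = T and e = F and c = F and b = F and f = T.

T

b ↔ f = F ↔ T = F
¬(b ↔ f) = ¬F = T
d ⊕ b = T ⊕ F = T
a ⊕ e = T ⊕ F = T
¬(a ⊕ e) = ¬T = F
a ⊕ ¬(a ⊕ e) = T ⊕ F = T
(d ⊕ b) ⊕ (a ⊕ ¬(a ⊕ e)) = T ⊕ T = F
¬((d ⊕ b) ⊕ (a ⊕ ¬(a ⊕ e))) = ¬F = T
¬(b ↔ f) ↔ ¬((d ⊕ b) ⊕ (a ⊕ ¬(a ⊕ e))) = T ↔ T = T
¬(¬(b ↔ f) ↔ ¬((d ⊕ b) ⊕ (a ⊕ ¬(a ⊕ e)))) = ¬T = F
a ⊕ d = T ⊕ T = F
b → (a ⊕ d) = F → F = T
b → (b → (a ⊕ d)) = F → T = T
(b → (b → (a ⊕ d))) ⊕ c = T ⊕ F = T
¬(¬(b ↔ f) ↔ ¬((d ⊕ b) ⊕ (a ⊕ ¬(a ⊕ e)))) ∧ ((b → (b → (a ⊕ d))) ⊕ c) = F ∧ T = F
a ⊕ b = T ⊕ F = T
(¬(¬(b ↔ f) ↔ ¬((d ⊕ b) ⊕ (a ⊕ ¬(a ⊕ e)))) ∧ ((b → (b → (a ⊕ d))) ⊕ c)) → (a ⊕ b) = F → T = T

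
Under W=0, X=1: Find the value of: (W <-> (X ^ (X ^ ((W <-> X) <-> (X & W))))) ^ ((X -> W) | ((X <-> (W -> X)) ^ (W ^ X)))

W <-> X = 0 <-> 1 = 0
X & W = 1 & 0 = 0
(W <-> X) <-> (X & W) = 0 <-> 0 = 1
X ^ ((W <-> X) <-> (X & W)) = 1 ^ 1 = 0
X ^ (X ^ ((W <-> X) <-> (X & W))) = 1 ^ 0 = 1
W <-> (X ^ (X ^ ((W <-> X) <-> (X & W)))) = 0 <-> 1 = 0
X -> W = 1 -> 0 = 0
W -> X = 0 -> 1 = 1
X <-> (W -> X) = 1 <-> 1 = 1
W ^ X = 0 ^ 1 = 1
(X <-> (W -> X)) ^ (W ^ X) = 1 ^ 1 = 0
(X -> W) | ((X <-> (W -> X)) ^ (W ^ X)) = 0 | 0 = 0
(W <-> (X ^ (X ^ ((W <-> X) <-> (X & W))))) ^ ((X -> W) | ((X <-> (W -> X)) ^ (W ^ X))) = 0 ^ 0 = 0

0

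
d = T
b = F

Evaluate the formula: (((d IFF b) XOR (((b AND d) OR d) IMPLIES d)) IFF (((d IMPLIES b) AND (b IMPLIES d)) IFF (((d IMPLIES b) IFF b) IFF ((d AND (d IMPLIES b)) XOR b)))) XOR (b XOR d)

F

d IFF b = T IFF F = F
b AND d = F AND T = F
(b AND d) OR d = F OR T = T
((b AND d) OR d) IMPLIES d = T IMPLIES T = T
(d IFF b) XOR (((b AND d) OR d) IMPLIES d) = F XOR T = T
d IMPLIES b = T IMPLIES F = F
b IMPLIES d = F IMPLIES T = T
(d IMPLIES b) AND (b IMPLIES d) = F AND T = F
d IMPLIES b = T IMPLIES F = F
(d IMPLIES b) IFF b = F IFF F = T
d IMPLIES b = T IMPLIES F = F
d AND (d IMPLIES b) = T AND F = F
(d AND (d IMPLIES b)) XOR b = F XOR F = F
((d IMPLIES b) IFF b) IFF ((d AND (d IMPLIES b)) XOR b) = T IFF F = F
((d IMPLIES b) AND (b IMPLIES d)) IFF (((d IMPLIES b) IFF b) IFF ((d AND (d IMPLIES b)) XOR b)) = F IFF F = T
((d IFF b) XOR (((b AND d) OR d) IMPLIES d)) IFF (((d IMPLIES b) AND (b IMPLIES d)) IFF (((d IMPLIES b) IFF b) IFF ((d AND (d IMPLIES b)) XOR b))) = T IFF T = T
b XOR d = F XOR T = T
(((d IFF b) XOR (((b AND d) OR d) IMPLIES d)) IFF (((d IMPLIES b) AND (b IMPLIES d)) IFF (((d IMPLIES b) IFF b) IFF ((d AND (d IMPLIES b)) XOR b)))) XOR (b XOR d) = T XOR T = F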